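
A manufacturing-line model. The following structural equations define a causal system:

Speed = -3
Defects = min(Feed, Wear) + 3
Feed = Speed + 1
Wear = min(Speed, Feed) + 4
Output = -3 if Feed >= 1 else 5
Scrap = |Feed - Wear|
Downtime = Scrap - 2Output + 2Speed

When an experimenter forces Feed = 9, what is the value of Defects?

4

Under do(Feed=9), the mechanism Feed = Speed + 1 is discarded; Feed is fixed at 9.
Wear = min(Speed, Feed) + 4  [with Speed=-3, Feed=9]  = 1
Defects = min(Feed, Wear) + 3  [with Feed=9, Wear=1]  = 4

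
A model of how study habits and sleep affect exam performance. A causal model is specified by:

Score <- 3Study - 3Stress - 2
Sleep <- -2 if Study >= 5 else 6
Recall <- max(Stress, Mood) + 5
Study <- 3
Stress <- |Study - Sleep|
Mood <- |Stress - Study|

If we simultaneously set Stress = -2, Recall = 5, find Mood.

5

The joint intervention fixes Stress = -2, Recall = 5, removing each variable's own equation.
Mood = |Stress - Study|  [with Stress=-2, Study=3]  = 5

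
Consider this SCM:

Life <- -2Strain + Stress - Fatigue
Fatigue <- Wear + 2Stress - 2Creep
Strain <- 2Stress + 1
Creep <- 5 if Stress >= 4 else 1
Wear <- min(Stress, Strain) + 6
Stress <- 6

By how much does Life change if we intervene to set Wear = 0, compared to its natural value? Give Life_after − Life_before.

Under do(Wear=0), the mechanism Wear <- min(Stress, Strain) + 6 is discarded; Wear is fixed at 0.
Strain = 2Stress + 1  [with Stress=6]  = 13
Creep = 5 if Stress >= 4 else 1  [with Stress=6]  = 5
Fatigue = Wear + 2Stress - 2Creep  [with Wear=0, Stress=6, Creep=5]  = 2
Life = -2Strain + Stress - Fatigue  [with Strain=13, Stress=6, Fatigue=2]  = -22
Without intervention: Strain = 2Stress + 1  [with Stress=6]  = 13; Creep = 5 if Stress >= 4 else 1  [with Stress=6]  = 5; Wear = min(Stress, Strain) + 6  [with Stress=6, Strain=13]  = 12; Fatigue = Wear + 2Stress - 2Creep  [with Wear=12, Stress=6, Creep=5]  = 14; Life = -2Strain + Stress - Fatigue  [with Strain=13, Stress=6, Fatigue=14]  = -34.
Change = -22 − (-34) = 12.

12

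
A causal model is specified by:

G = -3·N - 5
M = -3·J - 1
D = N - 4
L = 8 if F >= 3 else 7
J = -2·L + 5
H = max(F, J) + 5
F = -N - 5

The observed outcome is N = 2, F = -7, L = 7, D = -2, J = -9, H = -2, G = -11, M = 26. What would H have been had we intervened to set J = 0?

The intervention breaks the incoming arrows to J: J = -2·L + 5 no longer applies, and J = 0.
F = -N - 5  [with N=2]  = -7
H = max(F, J) + 5  [with F=-7, J=0]  = 5

5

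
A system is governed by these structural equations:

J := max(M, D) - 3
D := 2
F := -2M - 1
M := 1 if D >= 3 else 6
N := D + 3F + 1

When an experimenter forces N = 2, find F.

Under do(N=2), the mechanism N := D + 3F + 1 is discarded; N is fixed at 2.
Since F is not a descendant of the intervened variable, it is unaffected.
M = 1 if D >= 3 else 6  [with D=2]  = 6
F = -2M - 1  [with M=6]  = -13

-13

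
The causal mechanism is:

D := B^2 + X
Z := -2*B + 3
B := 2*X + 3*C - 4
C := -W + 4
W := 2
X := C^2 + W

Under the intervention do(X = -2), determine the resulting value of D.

2

The intervention breaks the incoming arrows to X: X := C^2 + W no longer applies, and X = -2.
C = -W + 4  [with W=2]  = 2
B = 2*X + 3*C - 4  [with X=-2, C=2]  = -2
D = B^2 + X  [with B=-2, X=-2]  = 2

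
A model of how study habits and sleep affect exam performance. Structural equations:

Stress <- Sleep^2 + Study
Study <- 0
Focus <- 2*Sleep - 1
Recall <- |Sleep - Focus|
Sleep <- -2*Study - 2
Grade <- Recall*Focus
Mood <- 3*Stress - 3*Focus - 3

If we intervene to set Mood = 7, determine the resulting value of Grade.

Under do(Mood=7), the mechanism Mood <- 3*Stress - 3*Focus - 3 is discarded; Mood is fixed at 7.
Since Grade is not a descendant of the intervened variable, it is unaffected.
Sleep = -2*Study - 2  [with Study=0]  = -2
Focus = 2*Sleep - 1  [with Sleep=-2]  = -5
Recall = |Sleep - Focus|  [with Sleep=-2, Focus=-5]  = 3
Grade = Recall*Focus  [with Recall=3, Focus=-5]  = -15

-15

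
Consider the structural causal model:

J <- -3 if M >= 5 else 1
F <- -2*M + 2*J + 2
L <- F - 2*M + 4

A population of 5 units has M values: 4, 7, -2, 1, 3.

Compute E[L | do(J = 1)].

do(J=1) breaks J's dependence on M. With J=1 fixed, L across the units is -8, -20, 16, 4, -4, mean -2.4.

-2.4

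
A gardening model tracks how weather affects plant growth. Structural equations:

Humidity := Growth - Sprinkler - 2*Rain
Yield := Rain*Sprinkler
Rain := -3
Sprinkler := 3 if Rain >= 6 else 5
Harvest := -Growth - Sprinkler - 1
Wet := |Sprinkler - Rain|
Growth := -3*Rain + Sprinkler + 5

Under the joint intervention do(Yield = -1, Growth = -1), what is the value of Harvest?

-5

Under do(Yield = -1, Growth = -1), each intervened variable's structural equation is replaced by its fixed value.
Sprinkler = 3 if Rain >= 6 else 5  [with Rain=-3]  = 5
Harvest = -Growth - Sprinkler - 1  [with Growth=-1, Sprinkler=5]  = -5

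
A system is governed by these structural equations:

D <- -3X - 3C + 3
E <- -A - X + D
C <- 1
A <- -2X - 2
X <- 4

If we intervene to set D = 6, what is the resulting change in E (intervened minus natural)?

do(D=6) replaces the equation D <- -3X - 3C + 3 with the constant D = 6.
A = -2X - 2  [with X=4]  = -10
E = -A - X + D  [with A=-10, X=4, D=6]  = 12
Without intervention: D = -3X - 3C + 3  [with X=4, C=1]  = -12; A = -2X - 2  [with X=4]  = -10; E = -A - X + D  [with A=-10, X=4, D=-12]  = -6.
Change = 12 − (-6) = 18.

18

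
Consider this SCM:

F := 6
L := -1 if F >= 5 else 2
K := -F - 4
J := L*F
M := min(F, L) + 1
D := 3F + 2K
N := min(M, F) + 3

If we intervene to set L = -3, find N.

1

Under do(L=-3), the mechanism L := -1 if F >= 5 else 2 is discarded; L is fixed at -3.
M = min(F, L) + 1  [with F=6, L=-3]  = -2
N = min(M, F) + 3  [with M=-2, F=6]  = 1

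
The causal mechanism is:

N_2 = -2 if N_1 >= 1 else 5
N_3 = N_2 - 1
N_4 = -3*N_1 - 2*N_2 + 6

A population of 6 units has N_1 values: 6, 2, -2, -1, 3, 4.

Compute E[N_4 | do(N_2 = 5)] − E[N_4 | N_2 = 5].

-10.5

The intervention sets N_2=5 in all 6 units regardless of N_1. Recomputing N_4 per unit gives -22, -10, 2, -1, -13, -16; average -10.
E[N_4|N_2=5] averages over only the 2 units with N_2=5 (N_1 = -2, -1): N_4 = 2, -1, mean 0.5.
Difference = -10 − 0.5 = -10.5.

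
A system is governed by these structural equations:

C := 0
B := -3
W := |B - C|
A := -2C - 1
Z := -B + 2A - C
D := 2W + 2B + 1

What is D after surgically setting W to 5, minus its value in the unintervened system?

The intervention breaks the incoming arrows to W: W := |B - C| no longer applies, and W = 5.
D = 2W + 2B + 1  [with W=5, B=-3]  = 5
Without intervention: W = |B - C|  [with B=-3, C=0]  = 3; D = 2W + 2B + 1  [with W=3, B=-3]  = 1.
Change = 5 − 1 = 4.

4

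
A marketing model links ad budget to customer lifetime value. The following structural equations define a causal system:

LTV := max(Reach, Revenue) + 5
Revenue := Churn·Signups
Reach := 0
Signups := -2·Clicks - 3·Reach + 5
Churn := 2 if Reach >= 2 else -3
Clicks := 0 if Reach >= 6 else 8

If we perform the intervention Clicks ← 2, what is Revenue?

-3

do(Clicks=2) replaces the equation Clicks := 0 if Reach >= 6 else 8 with the constant Clicks = 2.
Signups = -2·Clicks - 3·Reach + 5  [with Clicks=2, Reach=0]  = 1
Churn = 2 if Reach >= 2 else -3  [with Reach=0]  = -3
Revenue = Churn·Signups  [with Churn=-3, Signups=1]  = -3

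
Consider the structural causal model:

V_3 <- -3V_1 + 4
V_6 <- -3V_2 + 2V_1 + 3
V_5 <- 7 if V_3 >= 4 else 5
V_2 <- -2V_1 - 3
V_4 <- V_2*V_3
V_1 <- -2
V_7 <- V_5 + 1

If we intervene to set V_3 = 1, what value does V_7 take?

The intervention breaks the incoming arrows to V_3: V_3 <- -3V_1 + 4 no longer applies, and V_3 = 1.
V_5 = 7 if V_3 >= 4 else 5  [with V_3=1]  = 5
V_7 = V_5 + 1  [with V_5=5]  = 6

6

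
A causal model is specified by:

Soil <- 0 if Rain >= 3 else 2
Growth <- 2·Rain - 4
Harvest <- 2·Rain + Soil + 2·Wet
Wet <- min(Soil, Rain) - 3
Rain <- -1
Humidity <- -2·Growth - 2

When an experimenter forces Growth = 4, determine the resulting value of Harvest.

-8

Under do(Growth=4), the mechanism Growth <- 2·Rain - 4 is discarded; Growth is fixed at 4.
Since Harvest is not a descendant of the intervened variable, it is unaffected.
Soil = 0 if Rain >= 3 else 2  [with Rain=-1]  = 2
Wet = min(Soil, Rain) - 3  [with Soil=2, Rain=-1]  = -4
Harvest = 2·Rain + Soil + 2·Wet  [with Rain=-1, Soil=2, Wet=-4]  = -8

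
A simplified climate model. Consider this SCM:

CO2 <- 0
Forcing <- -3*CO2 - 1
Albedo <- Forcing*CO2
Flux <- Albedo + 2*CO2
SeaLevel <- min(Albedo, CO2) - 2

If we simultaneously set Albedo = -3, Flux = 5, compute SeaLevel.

-5

The joint intervention fixes Albedo = -3, Flux = 5, removing each variable's own equation.
SeaLevel = min(Albedo, CO2) - 2  [with Albedo=-3, CO2=0]  = -5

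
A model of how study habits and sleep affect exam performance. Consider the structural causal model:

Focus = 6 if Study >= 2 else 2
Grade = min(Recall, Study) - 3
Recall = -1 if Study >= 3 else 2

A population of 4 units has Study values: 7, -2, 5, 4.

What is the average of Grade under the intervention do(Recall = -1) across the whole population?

Under do(Recall=-1), Recall's equation is replaced by Recall=-1 for every unit. Per-unit Grade: -4, -5, -4, -4. Mean = -4.25.

-4.25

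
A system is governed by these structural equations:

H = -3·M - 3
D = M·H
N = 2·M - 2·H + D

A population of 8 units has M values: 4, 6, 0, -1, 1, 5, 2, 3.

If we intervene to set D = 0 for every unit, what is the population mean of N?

26

Every unit gets D=0 under the intervention. N values become 38, 54, 6, -2, 14, 46, 22, 30; E[N|do(D=0)] = 26.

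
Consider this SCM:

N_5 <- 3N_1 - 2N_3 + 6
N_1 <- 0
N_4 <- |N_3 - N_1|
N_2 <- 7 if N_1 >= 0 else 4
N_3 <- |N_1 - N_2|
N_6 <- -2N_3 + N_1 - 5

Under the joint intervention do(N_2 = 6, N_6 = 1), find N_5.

-6

Setting N_2 = 6, N_6 = 1 by intervention discards those variables' equations.
N_3 = |N_1 - N_2|  [with N_1=0, N_2=6]  = 6
N_5 = 3N_1 - 2N_3 + 6  [with N_1=0, N_3=6]  = -6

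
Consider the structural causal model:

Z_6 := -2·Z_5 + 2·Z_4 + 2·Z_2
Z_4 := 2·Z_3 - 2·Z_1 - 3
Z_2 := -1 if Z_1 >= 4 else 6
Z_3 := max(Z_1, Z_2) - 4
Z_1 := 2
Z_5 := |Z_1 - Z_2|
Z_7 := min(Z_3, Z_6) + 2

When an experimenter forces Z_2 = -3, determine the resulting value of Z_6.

-38

Under do(Z_2=-3), the mechanism Z_2 := -1 if Z_1 >= 4 else 6 is discarded; Z_2 is fixed at -3.
Z_3 = max(Z_1, Z_2) - 4  [with Z_1=2, Z_2=-3]  = -2
Z_4 = 2·Z_3 - 2·Z_1 - 3  [with Z_3=-2, Z_1=2]  = -11
Z_5 = |Z_1 - Z_2|  [with Z_1=2, Z_2=-3]  = 5
Z_6 = -2·Z_5 + 2·Z_4 + 2·Z_2  [with Z_5=5, Z_4=-11, Z_2=-3]  = -38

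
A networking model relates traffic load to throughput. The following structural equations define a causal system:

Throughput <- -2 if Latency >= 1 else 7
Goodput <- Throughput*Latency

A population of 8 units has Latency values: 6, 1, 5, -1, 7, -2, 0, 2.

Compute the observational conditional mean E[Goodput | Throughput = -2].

Conditioning on Throughput=-2 selects the 5 unit(s) with Latency ∈ {6, 1, 5, 7, 2}. Their Goodput values: -12, -2, -10, -14, -4. Mean = -8.4.

-8.4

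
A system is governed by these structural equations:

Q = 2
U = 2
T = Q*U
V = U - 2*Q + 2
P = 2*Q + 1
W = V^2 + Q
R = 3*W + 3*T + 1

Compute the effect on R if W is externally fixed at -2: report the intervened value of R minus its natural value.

-12

Intervening sets W = -2 and removes its equation (W = V^2 + Q).
T = Q*U  [with Q=2, U=2]  = 4
R = 3*W + 3*T + 1  [with W=-2, T=4]  = 7
Without intervention: T = Q*U  [with Q=2, U=2]  = 4; V = U - 2*Q + 2  [with U=2, Q=2]  = 0; W = V^2 + Q  [with V=0, Q=2]  = 2; R = 3*W + 3*T + 1  [with W=2, T=4]  = 19.
Change = 7 − 19 = -12.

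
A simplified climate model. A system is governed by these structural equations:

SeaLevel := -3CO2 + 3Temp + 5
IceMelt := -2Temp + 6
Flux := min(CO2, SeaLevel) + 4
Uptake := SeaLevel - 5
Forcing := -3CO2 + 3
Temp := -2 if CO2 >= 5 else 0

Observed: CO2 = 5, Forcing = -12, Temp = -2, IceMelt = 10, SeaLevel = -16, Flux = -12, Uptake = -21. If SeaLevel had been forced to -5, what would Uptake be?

-10

Under do(SeaLevel=-5), the mechanism SeaLevel := -3CO2 + 3Temp + 5 is discarded; SeaLevel is fixed at -5.
Uptake = SeaLevel - 5  [with SeaLevel=-5]  = -10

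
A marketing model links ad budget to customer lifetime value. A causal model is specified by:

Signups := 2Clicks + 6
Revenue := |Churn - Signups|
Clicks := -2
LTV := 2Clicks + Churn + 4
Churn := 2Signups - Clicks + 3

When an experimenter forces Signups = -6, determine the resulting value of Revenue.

Under do(Signups=-6), the mechanism Signups := 2Clicks + 6 is discarded; Signups is fixed at -6.
Churn = 2Signups - Clicks + 3  [with Signups=-6, Clicks=-2]  = -7
Revenue = |Churn - Signups|  [with Churn=-7, Signups=-6]  = 1

1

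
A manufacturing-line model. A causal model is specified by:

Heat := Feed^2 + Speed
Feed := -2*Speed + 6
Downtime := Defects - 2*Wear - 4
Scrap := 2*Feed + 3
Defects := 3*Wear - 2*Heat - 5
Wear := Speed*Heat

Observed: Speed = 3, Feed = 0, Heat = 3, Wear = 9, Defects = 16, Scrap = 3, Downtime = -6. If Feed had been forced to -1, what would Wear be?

12

Under do(Feed=-1), the mechanism Feed := -2*Speed + 6 is discarded; Feed is fixed at -1.
Heat = Feed^2 + Speed  [with Feed=-1, Speed=3]  = 4
Wear = Speed*Heat  [with Speed=3, Heat=4]  = 12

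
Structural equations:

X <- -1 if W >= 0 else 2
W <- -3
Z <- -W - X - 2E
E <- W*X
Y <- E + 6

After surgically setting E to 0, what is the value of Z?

do(E=0) replaces the equation E <- W*X with the constant E = 0.
X = -1 if W >= 0 else 2  [with W=-3]  = 2
Z = -W - X - 2E  [with W=-3, X=2, E=0]  = 1

1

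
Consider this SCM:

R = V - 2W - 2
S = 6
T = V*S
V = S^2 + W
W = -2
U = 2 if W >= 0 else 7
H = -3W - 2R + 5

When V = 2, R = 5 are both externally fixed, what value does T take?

12

Under do(V = 2, R = 5), each intervened variable's structural equation is replaced by its fixed value.
T = V*S  [with V=2, S=6]  = 12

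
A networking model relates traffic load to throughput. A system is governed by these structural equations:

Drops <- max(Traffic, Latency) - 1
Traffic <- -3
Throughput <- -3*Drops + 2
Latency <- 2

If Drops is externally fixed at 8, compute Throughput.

The intervention breaks the incoming arrows to Drops: Drops <- max(Traffic, Latency) - 1 no longer applies, and Drops = 8.
Throughput = -3*Drops + 2  [with Drops=8]  = -22

-22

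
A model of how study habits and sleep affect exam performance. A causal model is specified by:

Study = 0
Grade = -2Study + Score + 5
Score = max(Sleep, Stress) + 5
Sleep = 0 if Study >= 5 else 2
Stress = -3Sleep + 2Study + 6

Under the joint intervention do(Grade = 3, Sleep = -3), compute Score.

20

Setting Grade = 3, Sleep = -3 by intervention discards those variables' equations.
Stress = -3Sleep + 2Study + 6  [with Sleep=-3, Study=0]  = 15
Score = max(Sleep, Stress) + 5  [with Sleep=-3, Stress=15]  = 20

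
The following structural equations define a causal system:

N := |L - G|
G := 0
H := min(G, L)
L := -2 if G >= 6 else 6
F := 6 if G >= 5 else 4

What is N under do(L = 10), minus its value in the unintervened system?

4

The intervention breaks the incoming arrows to L: L := -2 if G >= 6 else 6 no longer applies, and L = 10.
N = |L - G|  [with L=10, G=0]  = 10
Without intervention: L = -2 if G >= 6 else 6  [with G=0]  = 6; N = |L - G|  [with L=6, G=0]  = 6.
Change = 10 − 6 = 4.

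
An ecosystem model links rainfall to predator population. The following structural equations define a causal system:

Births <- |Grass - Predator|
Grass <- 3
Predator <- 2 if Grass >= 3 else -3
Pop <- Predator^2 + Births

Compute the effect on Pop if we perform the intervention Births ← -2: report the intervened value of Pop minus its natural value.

The intervention breaks the incoming arrows to Births: Births <- |Grass - Predator| no longer applies, and Births = -2.
Predator = 2 if Grass >= 3 else -3  [with Grass=3]  = 2
Pop = Predator^2 + Births  [with Predator=2, Births=-2]  = 2
Without intervention: Predator = 2 if Grass >= 3 else -3  [with Grass=3]  = 2; Births = |Grass - Predator|  [with Grass=3, Predator=2]  = 1; Pop = Predator^2 + Births  [with Predator=2, Births=1]  = 5.
Change = 2 − 5 = -3.

-3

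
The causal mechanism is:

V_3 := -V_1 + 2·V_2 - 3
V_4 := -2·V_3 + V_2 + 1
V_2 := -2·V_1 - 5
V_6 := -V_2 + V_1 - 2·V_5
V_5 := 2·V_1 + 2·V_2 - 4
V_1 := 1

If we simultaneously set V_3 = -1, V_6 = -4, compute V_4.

-4

Setting V_3 = -1, V_6 = -4 by intervention discards those variables' equations.
V_2 = -2·V_1 - 5  [with V_1=1]  = -7
V_4 = -2·V_3 + V_2 + 1  [with V_3=-1, V_2=-7]  = -4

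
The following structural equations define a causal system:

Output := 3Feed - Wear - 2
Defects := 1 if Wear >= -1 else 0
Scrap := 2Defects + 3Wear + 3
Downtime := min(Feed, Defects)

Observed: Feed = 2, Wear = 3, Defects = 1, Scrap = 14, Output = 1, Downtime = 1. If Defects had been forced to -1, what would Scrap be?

The intervention breaks the incoming arrows to Defects: Defects := 1 if Wear >= -1 else 0 no longer applies, and Defects = -1.
Scrap = 2Defects + 3Wear + 3  [with Defects=-1, Wear=3]  = 10

10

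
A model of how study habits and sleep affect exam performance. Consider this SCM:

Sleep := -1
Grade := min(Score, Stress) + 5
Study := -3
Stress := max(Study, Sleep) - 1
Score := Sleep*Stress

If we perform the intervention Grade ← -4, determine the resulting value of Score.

The intervention breaks the incoming arrows to Grade: Grade := min(Score, Stress) + 5 no longer applies, and Grade = -4.
Since Score is not a descendant of the intervened variable, it is unaffected.
Stress = max(Study, Sleep) - 1  [with Study=-3, Sleep=-1]  = -2
Score = Sleep*Stress  [with Sleep=-1, Stress=-2]  = 2

2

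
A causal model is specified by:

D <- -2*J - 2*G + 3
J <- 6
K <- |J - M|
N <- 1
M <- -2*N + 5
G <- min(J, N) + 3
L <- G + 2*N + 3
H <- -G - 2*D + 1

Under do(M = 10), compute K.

4

The intervention breaks the incoming arrows to M: M <- -2*N + 5 no longer applies, and M = 10.
K = |J - M|  [with J=6, M=10]  = 4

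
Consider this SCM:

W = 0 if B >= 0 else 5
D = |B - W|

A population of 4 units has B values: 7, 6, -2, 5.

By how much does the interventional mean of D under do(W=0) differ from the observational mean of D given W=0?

-1

Under do(W=0), W's equation is replaced by W=0 for every unit. Per-unit D: 7, 6, 2, 5. Mean = 5.
E[D|W=0] averages over only the 3 units with W=0 (B = 7, 6, 5): D = 7, 6, 5, mean 6.
Difference = 5 − 6 = -1.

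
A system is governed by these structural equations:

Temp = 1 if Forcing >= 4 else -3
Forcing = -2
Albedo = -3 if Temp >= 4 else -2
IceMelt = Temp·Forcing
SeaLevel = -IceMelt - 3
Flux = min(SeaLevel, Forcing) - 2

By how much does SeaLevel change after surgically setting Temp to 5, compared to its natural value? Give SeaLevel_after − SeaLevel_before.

do(Temp=5) replaces the equation Temp = 1 if Forcing >= 4 else -3 with the constant Temp = 5.
IceMelt = Temp·Forcing  [with Temp=5, Forcing=-2]  = -10
SeaLevel = -IceMelt - 3  [with IceMelt=-10]  = 7
Without intervention: Temp = 1 if Forcing >= 4 else -3  [with Forcing=-2]  = -3; IceMelt = Temp·Forcing  [with Temp=-3, Forcing=-2]  = 6; SeaLevel = -IceMelt - 3  [with IceMelt=6]  = -9.
Change = 7 − (-9) = 16.

16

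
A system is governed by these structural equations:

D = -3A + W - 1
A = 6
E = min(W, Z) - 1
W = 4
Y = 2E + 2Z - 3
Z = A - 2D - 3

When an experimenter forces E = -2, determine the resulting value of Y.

59

The intervention breaks the incoming arrows to E: E = min(W, Z) - 1 no longer applies, and E = -2.
D = -3A + W - 1  [with A=6, W=4]  = -15
Z = A - 2D - 3  [with A=6, D=-15]  = 33
Y = 2E + 2Z - 3  [with E=-2, Z=33]  = 59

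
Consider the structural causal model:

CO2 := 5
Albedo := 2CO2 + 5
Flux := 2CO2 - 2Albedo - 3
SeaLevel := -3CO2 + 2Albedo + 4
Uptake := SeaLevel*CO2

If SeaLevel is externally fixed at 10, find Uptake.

50

do(SeaLevel=10) replaces the equation SeaLevel := -3CO2 + 2Albedo + 4 with the constant SeaLevel = 10.
Uptake = SeaLevel*CO2  [with SeaLevel=10, CO2=5]  = 50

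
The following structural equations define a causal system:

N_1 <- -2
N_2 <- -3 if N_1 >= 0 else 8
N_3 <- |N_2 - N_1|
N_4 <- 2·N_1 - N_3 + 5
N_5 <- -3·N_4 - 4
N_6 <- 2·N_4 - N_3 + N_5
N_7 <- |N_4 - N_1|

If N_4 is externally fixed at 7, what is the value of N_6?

-21

Under do(N_4=7), the mechanism N_4 <- 2·N_1 - N_3 + 5 is discarded; N_4 is fixed at 7.
N_2 = -3 if N_1 >= 0 else 8  [with N_1=-2]  = 8
N_3 = |N_2 - N_1|  [with N_2=8, N_1=-2]  = 10
N_5 = -3·N_4 - 4  [with N_4=7]  = -25
N_6 = 2·N_4 - N_3 + N_5  [with N_4=7, N_3=10, N_5=-25]  = -21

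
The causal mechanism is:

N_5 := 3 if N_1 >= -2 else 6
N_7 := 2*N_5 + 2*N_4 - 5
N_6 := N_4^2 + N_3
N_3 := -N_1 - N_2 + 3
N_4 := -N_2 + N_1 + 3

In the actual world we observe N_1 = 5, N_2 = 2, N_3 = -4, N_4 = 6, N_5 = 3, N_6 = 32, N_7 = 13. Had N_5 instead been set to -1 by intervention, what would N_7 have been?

Under do(N_5=-1), the mechanism N_5 := 3 if N_1 >= -2 else 6 is discarded; N_5 is fixed at -1.
N_4 = -N_2 + N_1 + 3  [with N_2=2, N_1=5]  = 6
N_7 = 2*N_5 + 2*N_4 - 5  [with N_5=-1, N_4=6]  = 5

5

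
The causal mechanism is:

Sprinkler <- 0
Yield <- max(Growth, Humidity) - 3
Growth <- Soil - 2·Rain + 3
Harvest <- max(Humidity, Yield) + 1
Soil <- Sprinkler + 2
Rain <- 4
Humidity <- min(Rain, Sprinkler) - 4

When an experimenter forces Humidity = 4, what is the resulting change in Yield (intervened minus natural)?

The intervention breaks the incoming arrows to Humidity: Humidity <- min(Rain, Sprinkler) - 4 no longer applies, and Humidity = 4.
Soil = Sprinkler + 2  [with Sprinkler=0]  = 2
Growth = Soil - 2·Rain + 3  [with Soil=2, Rain=4]  = -3
Yield = max(Growth, Humidity) - 3  [with Growth=-3, Humidity=4]  = 1
Without intervention: Soil = Sprinkler + 2  [with Sprinkler=0]  = 2; Growth = Soil - 2·Rain + 3  [with Soil=2, Rain=4]  = -3; Humidity = min(Rain, Sprinkler) - 4  [with Rain=4, Sprinkler=0]  = -4; Yield = max(Growth, Humidity) - 3  [with Growth=-3, Humidity=-4]  = -6.
Change = 1 − (-6) = 7.

7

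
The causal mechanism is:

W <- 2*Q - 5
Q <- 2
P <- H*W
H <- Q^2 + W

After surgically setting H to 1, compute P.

The intervention breaks the incoming arrows to H: H <- Q^2 + W no longer applies, and H = 1.
W = 2*Q - 5  [with Q=2]  = -1
P = H*W  [with H=1, W=-1]  = -1

-1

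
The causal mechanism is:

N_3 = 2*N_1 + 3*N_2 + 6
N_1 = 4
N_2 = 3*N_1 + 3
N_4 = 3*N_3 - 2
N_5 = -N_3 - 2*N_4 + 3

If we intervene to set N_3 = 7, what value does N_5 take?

-42

do(N_3=7) replaces the equation N_3 = 2*N_1 + 3*N_2 + 6 with the constant N_3 = 7.
N_4 = 3*N_3 - 2  [with N_3=7]  = 19
N_5 = -N_3 - 2*N_4 + 3  [with N_3=7, N_4=19]  = -42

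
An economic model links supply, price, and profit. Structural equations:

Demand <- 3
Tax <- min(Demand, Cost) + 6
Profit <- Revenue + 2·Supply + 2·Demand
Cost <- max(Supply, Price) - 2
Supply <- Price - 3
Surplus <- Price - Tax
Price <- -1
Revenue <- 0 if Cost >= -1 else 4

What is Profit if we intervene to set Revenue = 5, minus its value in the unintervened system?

Under do(Revenue=5), the mechanism Revenue <- 0 if Cost >= -1 else 4 is discarded; Revenue is fixed at 5.
Supply = Price - 3  [with Price=-1]  = -4
Profit = Revenue + 2·Supply + 2·Demand  [with Revenue=5, Supply=-4, Demand=3]  = 3
Without intervention: Supply = Price - 3  [with Price=-1]  = -4; Cost = max(Supply, Price) - 2  [with Supply=-4, Price=-1]  = -3; Revenue = 0 if Cost >= -1 else 4  [with Cost=-3]  = 4; Profit = Revenue + 2·Supply + 2·Demand  [with Revenue=4, Supply=-4, Demand=3]  = 2.
Change = 3 − 2 = 1.

1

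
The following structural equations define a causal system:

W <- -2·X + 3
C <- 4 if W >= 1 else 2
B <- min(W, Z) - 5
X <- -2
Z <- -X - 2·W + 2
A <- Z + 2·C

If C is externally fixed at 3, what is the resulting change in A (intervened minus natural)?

Intervening sets C = 3 and removes its equation (C <- 4 if W >= 1 else 2).
W = -2·X + 3  [with X=-2]  = 7
Z = -X - 2·W + 2  [with X=-2, W=7]  = -10
A = Z + 2·C  [with Z=-10, C=3]  = -4
Without intervention: W = -2·X + 3  [with X=-2]  = 7; Z = -X - 2·W + 2  [with X=-2, W=7]  = -10; C = 4 if W >= 1 else 2  [with W=7]  = 4; A = Z + 2·C  [with Z=-10, C=4]  = -2.
Change = -4 − (-2) = -2.

-2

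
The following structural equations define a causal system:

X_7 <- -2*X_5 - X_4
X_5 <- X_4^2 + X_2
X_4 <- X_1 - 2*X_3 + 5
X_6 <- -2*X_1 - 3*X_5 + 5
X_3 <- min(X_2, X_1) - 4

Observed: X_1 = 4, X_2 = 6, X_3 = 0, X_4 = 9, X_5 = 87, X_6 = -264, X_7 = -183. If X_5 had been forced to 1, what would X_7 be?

Under do(X_5=1), the mechanism X_5 <- X_4^2 + X_2 is discarded; X_5 is fixed at 1.
X_3 = min(X_2, X_1) - 4  [with X_2=6, X_1=4]  = 0
X_4 = X_1 - 2*X_3 + 5  [with X_1=4, X_3=0]  = 9
X_7 = -2*X_5 - X_4  [with X_5=1, X_4=9]  = -11

-11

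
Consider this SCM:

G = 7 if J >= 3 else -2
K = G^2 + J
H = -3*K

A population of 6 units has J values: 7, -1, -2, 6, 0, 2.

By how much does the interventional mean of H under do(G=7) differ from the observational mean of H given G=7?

13.5

Every unit gets G=7 under the intervention. H values become -168, -144, -141, -165, -147, -153; E[H|do(G=7)] = -153.
E[H|G=7] averages over only the 2 units with G=7 (J = 7, 6): H = -168, -165, mean -166.5.
Difference = -153 − (-166.5) = 13.5.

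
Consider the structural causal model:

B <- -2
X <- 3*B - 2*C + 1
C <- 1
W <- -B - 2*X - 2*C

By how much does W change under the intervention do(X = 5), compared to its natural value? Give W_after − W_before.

-24

The intervention breaks the incoming arrows to X: X <- 3*B - 2*C + 1 no longer applies, and X = 5.
W = -B - 2*X - 2*C  [with B=-2, X=5, C=1]  = -10
Without intervention: X = 3*B - 2*C + 1  [with B=-2, C=1]  = -7; W = -B - 2*X - 2*C  [with B=-2, X=-7, C=1]  = 14.
Change = -10 − 14 = -24.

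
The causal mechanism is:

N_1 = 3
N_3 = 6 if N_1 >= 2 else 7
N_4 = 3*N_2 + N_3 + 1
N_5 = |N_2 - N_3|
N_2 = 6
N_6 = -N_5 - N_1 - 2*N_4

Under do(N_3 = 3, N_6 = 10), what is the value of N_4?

Setting N_3 = 3, N_6 = 10 by intervention discards those variables' equations.
N_4 = 3*N_2 + N_3 + 1  [with N_2=6, N_3=3]  = 22

22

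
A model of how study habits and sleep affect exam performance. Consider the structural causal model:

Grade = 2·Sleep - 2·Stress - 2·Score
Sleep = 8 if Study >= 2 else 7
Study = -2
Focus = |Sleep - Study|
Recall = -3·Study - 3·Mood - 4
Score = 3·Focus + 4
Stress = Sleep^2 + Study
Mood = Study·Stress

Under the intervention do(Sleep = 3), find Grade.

-46

do(Sleep=3) replaces the equation Sleep = 8 if Study >= 2 else 7 with the constant Sleep = 3.
Stress = Sleep^2 + Study  [with Sleep=3, Study=-2]  = 7
Focus = |Sleep - Study|  [with Sleep=3, Study=-2]  = 5
Score = 3·Focus + 4  [with Focus=5]  = 19
Grade = 2·Sleep - 2·Stress - 2·Score  [with Sleep=3, Stress=7, Score=19]  = -46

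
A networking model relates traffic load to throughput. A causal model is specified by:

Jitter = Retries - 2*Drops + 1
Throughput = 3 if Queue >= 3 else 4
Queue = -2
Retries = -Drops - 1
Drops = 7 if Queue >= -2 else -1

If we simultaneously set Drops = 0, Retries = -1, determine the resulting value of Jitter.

Setting Drops = 0, Retries = -1 by intervention discards those variables' equations.
Jitter = Retries - 2*Drops + 1  [with Retries=-1, Drops=0]  = 0

0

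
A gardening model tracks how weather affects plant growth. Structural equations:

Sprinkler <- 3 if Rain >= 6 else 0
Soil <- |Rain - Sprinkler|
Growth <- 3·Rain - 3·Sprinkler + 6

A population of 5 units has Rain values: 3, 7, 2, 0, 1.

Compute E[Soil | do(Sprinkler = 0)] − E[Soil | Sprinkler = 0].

do(Sprinkler=0) breaks Sprinkler's dependence on Rain. With Sprinkler=0 fixed, Soil across the units is 3, 7, 2, 0, 1, mean 2.6.
E[Soil|Sprinkler=0] averages over only the 4 units with Sprinkler=0 (Rain = 3, 2, 0, 1): Soil = 3, 2, 0, 1, mean 1.5.
Difference = 2.6 − 1.5 = 1.1.

1.1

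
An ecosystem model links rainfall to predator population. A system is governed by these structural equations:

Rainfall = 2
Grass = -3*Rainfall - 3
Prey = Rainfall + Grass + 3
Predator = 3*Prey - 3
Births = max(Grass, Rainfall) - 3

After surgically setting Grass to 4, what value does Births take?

do(Grass=4) replaces the equation Grass = -3*Rainfall - 3 with the constant Grass = 4.
Births = max(Grass, Rainfall) - 3  [with Grass=4, Rainfall=2]  = 1

1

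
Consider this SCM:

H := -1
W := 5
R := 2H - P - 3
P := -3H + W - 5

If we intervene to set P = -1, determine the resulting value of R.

The intervention breaks the incoming arrows to P: P := -3H + W - 5 no longer applies, and P = -1.
R = 2H - P - 3  [with H=-1, P=-1]  = -4

-4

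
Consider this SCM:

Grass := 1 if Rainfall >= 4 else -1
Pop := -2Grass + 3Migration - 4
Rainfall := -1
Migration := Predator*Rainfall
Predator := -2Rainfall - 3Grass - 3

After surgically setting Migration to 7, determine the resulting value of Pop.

Intervening sets Migration = 7 and removes its equation (Migration := Predator*Rainfall).
Grass = 1 if Rainfall >= 4 else -1  [with Rainfall=-1]  = -1
Pop = -2Grass + 3Migration - 4  [with Grass=-1, Migration=7]  = 19

19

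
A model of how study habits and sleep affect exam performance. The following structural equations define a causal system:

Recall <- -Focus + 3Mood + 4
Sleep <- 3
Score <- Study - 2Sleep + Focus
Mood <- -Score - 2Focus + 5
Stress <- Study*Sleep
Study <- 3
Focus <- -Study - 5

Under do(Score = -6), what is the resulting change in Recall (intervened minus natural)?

-15

Under do(Score=-6), the mechanism Score <- Study - 2Sleep + Focus is discarded; Score is fixed at -6.
Focus = -Study - 5  [with Study=3]  = -8
Mood = -Score - 2Focus + 5  [with Score=-6, Focus=-8]  = 27
Recall = -Focus + 3Mood + 4  [with Focus=-8, Mood=27]  = 93
Without intervention: Focus = -Study - 5  [with Study=3]  = -8; Score = Study - 2Sleep + Focus  [with Study=3, Sleep=3, Focus=-8]  = -11; Mood = -Score - 2Focus + 5  [with Score=-11, Focus=-8]  = 32; Recall = -Focus + 3Mood + 4  [with Focus=-8, Mood=32]  = 108.
Change = 93 − 108 = -15.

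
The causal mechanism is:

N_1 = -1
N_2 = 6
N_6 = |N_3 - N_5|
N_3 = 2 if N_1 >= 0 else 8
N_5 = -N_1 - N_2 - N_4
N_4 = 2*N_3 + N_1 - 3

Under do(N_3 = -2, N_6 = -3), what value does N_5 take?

The joint intervention fixes N_3 = -2, N_6 = -3, removing each variable's own equation.
N_4 = 2*N_3 + N_1 - 3  [with N_3=-2, N_1=-1]  = -8
N_5 = -N_1 - N_2 - N_4  [with N_1=-1, N_2=6, N_4=-8]  = 3

3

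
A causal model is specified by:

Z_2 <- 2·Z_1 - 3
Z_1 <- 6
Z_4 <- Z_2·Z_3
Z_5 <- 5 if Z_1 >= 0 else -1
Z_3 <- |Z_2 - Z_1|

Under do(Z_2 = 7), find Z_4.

7

Under do(Z_2=7), the mechanism Z_2 <- 2·Z_1 - 3 is discarded; Z_2 is fixed at 7.
Z_3 = |Z_2 - Z_1|  [with Z_2=7, Z_1=6]  = 1
Z_4 = Z_2·Z_3  [with Z_2=7, Z_3=1]  = 7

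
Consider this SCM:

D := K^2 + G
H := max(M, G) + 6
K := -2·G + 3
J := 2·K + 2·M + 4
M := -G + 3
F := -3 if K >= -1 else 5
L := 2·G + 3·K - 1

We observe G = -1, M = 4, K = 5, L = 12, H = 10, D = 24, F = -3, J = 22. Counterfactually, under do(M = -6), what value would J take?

do(M=-6) replaces the equation M := -G + 3 with the constant M = -6.
K = -2·G + 3  [with G=-1]  = 5
J = 2·K + 2·M + 4  [with K=5, M=-6]  = 2

2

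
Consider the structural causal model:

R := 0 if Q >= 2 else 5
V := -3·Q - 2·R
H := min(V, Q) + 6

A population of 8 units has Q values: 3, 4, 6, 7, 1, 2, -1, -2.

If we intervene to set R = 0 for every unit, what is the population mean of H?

do(R=0) breaks R's dependence on Q. With R=0 fixed, H across the units is -3, -6, -12, -15, 3, 0, 5, 4, mean -3.

-3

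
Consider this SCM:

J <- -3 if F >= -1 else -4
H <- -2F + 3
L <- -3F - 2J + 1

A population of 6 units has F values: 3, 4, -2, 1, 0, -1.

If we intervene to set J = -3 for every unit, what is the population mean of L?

4.5

Under do(J=-3), J's equation is replaced by J=-3 for every unit. Per-unit L: -2, -5, 13, 4, 7, 10. Mean = 4.5.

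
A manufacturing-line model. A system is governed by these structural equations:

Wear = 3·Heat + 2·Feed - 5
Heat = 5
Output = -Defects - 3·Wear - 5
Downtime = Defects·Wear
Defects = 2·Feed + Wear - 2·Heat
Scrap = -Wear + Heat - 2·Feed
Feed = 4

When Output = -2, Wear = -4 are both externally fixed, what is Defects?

Under do(Output = -2, Wear = -4), each intervened variable's structural equation is replaced by its fixed value.
Defects = 2·Feed + Wear - 2·Heat  [with Feed=4, Wear=-4, Heat=5]  = -6

-6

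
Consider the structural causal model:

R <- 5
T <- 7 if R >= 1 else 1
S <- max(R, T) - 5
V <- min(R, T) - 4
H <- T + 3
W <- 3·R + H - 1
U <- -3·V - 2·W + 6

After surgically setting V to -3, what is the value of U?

-33

The intervention breaks the incoming arrows to V: V <- min(R, T) - 4 no longer applies, and V = -3.
T = 7 if R >= 1 else 1  [with R=5]  = 7
H = T + 3  [with T=7]  = 10
W = 3·R + H - 1  [with R=5, H=10]  = 24
U = -3·V - 2·W + 6  [with V=-3, W=24]  = -33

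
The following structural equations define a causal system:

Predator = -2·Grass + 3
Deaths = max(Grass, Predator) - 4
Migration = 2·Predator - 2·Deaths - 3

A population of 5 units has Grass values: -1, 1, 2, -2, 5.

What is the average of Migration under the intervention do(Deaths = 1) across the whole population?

-3

The intervention sets Deaths=1 in all 5 units regardless of Grass. Recomputing Migration per unit gives 5, -3, -7, 9, -19; average -3.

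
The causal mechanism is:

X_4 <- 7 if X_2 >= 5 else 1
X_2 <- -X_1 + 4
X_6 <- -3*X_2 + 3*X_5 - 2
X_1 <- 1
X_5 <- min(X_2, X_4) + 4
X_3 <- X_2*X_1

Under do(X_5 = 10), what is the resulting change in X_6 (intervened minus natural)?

The intervention breaks the incoming arrows to X_5: X_5 <- min(X_2, X_4) + 4 no longer applies, and X_5 = 10.
X_2 = -X_1 + 4  [with X_1=1]  = 3
X_6 = -3*X_2 + 3*X_5 - 2  [with X_2=3, X_5=10]  = 19
Without intervention: X_2 = -X_1 + 4  [with X_1=1]  = 3; X_4 = 7 if X_2 >= 5 else 1  [with X_2=3]  = 1; X_5 = min(X_2, X_4) + 4  [with X_2=3, X_4=1]  = 5; X_6 = -3*X_2 + 3*X_5 - 2  [with X_2=3, X_5=5]  = 4.
Change = 19 − 4 = 15.

15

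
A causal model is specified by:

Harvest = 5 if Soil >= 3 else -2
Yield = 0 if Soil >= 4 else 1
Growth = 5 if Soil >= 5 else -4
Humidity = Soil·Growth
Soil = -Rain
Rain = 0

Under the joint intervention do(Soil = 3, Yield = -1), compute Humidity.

-12

The joint intervention fixes Soil = 3, Yield = -1, removing each variable's own equation.
Growth = 5 if Soil >= 5 else -4  [with Soil=3]  = -4
Humidity = Soil·Growth  [with Soil=3, Growth=-4]  = -12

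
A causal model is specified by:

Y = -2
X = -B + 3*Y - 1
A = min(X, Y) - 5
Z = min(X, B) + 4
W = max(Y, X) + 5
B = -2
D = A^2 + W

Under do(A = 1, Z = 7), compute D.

Under do(A = 1, Z = 7), each intervened variable's structural equation is replaced by its fixed value.
X = -B + 3*Y - 1  [with B=-2, Y=-2]  = -5
W = max(Y, X) + 5  [with Y=-2, X=-5]  = 3
D = A^2 + W  [with A=1, W=3]  = 4

4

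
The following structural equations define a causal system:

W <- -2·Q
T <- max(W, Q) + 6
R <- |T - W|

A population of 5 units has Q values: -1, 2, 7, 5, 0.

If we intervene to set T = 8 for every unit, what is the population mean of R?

do(T=8) breaks T's dependence on Q. With T=8 fixed, R across the units is 6, 12, 22, 18, 8, mean 13.2.

13.2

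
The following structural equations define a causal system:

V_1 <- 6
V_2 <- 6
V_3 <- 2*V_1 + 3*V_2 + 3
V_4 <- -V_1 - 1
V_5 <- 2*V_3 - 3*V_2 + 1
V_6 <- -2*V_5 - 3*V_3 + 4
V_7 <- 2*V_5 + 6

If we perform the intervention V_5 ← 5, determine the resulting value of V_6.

-105

The intervention breaks the incoming arrows to V_5: V_5 <- 2*V_3 - 3*V_2 + 1 no longer applies, and V_5 = 5.
V_3 = 2*V_1 + 3*V_2 + 3  [with V_1=6, V_2=6]  = 33
V_6 = -2*V_5 - 3*V_3 + 4  [with V_5=5, V_3=33]  = -105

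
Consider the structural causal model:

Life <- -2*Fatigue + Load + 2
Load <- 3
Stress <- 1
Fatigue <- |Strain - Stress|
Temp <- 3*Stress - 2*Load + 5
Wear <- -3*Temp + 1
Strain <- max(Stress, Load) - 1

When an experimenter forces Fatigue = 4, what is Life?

Intervening sets Fatigue = 4 and removes its equation (Fatigue <- |Strain - Stress|).
Life = -2*Fatigue + Load + 2  [with Fatigue=4, Load=3]  = -3

-3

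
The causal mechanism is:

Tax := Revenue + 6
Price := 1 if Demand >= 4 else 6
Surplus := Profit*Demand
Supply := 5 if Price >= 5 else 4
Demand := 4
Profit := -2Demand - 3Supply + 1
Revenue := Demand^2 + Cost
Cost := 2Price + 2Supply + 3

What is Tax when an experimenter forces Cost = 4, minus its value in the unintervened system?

Under do(Cost=4), the mechanism Cost := 2Price + 2Supply + 3 is discarded; Cost is fixed at 4.
Revenue = Demand^2 + Cost  [with Demand=4, Cost=4]  = 20
Tax = Revenue + 6  [with Revenue=20]  = 26
Without intervention: Price = 1 if Demand >= 4 else 6  [with Demand=4]  = 1; Supply = 5 if Price >= 5 else 4  [with Price=1]  = 4; Cost = 2Price + 2Supply + 3  [with Price=1, Supply=4]  = 13; Revenue = Demand^2 + Cost  [with Demand=4, Cost=13]  = 29; Tax = Revenue + 6  [with Revenue=29]  = 35.
Change = 26 − 35 = -9.

-9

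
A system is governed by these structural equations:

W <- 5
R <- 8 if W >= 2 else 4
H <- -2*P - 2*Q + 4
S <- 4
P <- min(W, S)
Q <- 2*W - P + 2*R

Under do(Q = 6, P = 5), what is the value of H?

-18

The joint intervention fixes Q = 6, P = 5, removing each variable's own equation.
H = -2*P - 2*Q + 4  [with P=5, Q=6]  = -18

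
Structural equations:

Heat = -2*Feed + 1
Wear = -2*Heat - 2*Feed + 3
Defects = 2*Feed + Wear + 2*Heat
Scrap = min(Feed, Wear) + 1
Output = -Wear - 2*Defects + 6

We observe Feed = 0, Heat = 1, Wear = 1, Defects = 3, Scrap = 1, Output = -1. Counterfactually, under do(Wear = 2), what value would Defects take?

4

The intervention breaks the incoming arrows to Wear: Wear = -2*Heat - 2*Feed + 3 no longer applies, and Wear = 2.
Heat = -2*Feed + 1  [with Feed=0]  = 1
Defects = 2*Feed + Wear + 2*Heat  [with Feed=0, Wear=2, Heat=1]  = 4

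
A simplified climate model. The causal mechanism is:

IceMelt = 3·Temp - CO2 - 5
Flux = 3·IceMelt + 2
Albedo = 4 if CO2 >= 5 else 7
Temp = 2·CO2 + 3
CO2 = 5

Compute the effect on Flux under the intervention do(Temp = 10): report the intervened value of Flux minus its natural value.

do(Temp=10) replaces the equation Temp = 2·CO2 + 3 with the constant Temp = 10.
IceMelt = 3·Temp - CO2 - 5  [with Temp=10, CO2=5]  = 20
Flux = 3·IceMelt + 2  [with IceMelt=20]  = 62
Without intervention: Temp = 2·CO2 + 3  [with CO2=5]  = 13; IceMelt = 3·Temp - CO2 - 5  [with Temp=13, CO2=5]  = 29; Flux = 3·IceMelt + 2  [with IceMelt=29]  = 89.
Change = 62 − 89 = -27.

-27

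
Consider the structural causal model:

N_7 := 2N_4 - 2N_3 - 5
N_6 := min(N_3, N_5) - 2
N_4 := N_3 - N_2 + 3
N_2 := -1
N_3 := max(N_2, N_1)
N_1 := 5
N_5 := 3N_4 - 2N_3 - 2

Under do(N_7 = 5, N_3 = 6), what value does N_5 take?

Under do(N_7 = 5, N_3 = 6), each intervened variable's structural equation is replaced by its fixed value.
N_4 = N_3 - N_2 + 3  [with N_3=6, N_2=-1]  = 10
N_5 = 3N_4 - 2N_3 - 2  [with N_4=10, N_3=6]  = 16

16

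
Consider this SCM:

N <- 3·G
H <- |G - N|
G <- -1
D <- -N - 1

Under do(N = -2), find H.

1

Under do(N=-2), the mechanism N <- 3·G is discarded; N is fixed at -2.
H = |G - N|  [with G=-1, N=-2]  = 1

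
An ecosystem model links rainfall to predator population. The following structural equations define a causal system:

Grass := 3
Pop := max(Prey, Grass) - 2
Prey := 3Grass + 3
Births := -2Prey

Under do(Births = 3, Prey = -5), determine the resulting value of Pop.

The joint intervention fixes Births = 3, Prey = -5, removing each variable's own equation.
Pop = max(Prey, Grass) - 2  [with Prey=-5, Grass=3]  = 1

1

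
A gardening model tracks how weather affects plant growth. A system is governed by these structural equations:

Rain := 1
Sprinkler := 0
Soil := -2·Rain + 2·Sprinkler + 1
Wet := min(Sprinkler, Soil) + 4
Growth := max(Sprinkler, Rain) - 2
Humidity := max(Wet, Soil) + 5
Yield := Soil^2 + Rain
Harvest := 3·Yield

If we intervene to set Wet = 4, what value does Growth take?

-1

Intervening sets Wet = 4 and removes its equation (Wet := min(Sprinkler, Soil) + 4).
No directed path runs from Wet to Growth, so Growth keeps its natural value.
Growth = max(Sprinkler, Rain) - 2  [with Sprinkler=0, Rain=1]  = -1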